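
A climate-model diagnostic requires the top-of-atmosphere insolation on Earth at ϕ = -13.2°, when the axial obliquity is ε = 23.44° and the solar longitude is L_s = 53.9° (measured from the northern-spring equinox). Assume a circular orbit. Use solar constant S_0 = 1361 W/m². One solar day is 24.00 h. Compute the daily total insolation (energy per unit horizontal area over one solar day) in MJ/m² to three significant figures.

30.3 MJ/m²

Solar declination: sin δ = sin ε · sin L_s = sin 23.44° × sin 53.9° = 0.32141, so δ = +18.748°.
cos h₀ = −tan(-13.2°) tan(+18.748°) = 0.0796, h₀ = 1.4911 rad.
Bracket: h₀ sin ϕ sin δ + cos ϕ cos δ sin h₀ = 1.4911×-0.22835×0.32141 + 0.97358×0.94694×0.99683 = -0.109438 + 0.918999 = 0.809561.
Q̄ = (S_0/π) × [bracket] = (1361/π) × 0.809561 = 350.72 W/m².
Daily total = Q̄ × 24.00 h × 3600 s/h = 350.72 × 24.00 × 3600 / 10⁶ = 30.30 MJ/m².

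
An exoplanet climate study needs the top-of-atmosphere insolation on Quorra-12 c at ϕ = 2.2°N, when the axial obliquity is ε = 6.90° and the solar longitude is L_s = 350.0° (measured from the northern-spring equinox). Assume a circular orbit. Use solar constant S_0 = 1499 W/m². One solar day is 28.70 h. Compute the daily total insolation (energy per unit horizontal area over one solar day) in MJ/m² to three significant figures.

49.2 MJ/m²

Solar declination: sin δ = sin ε · sin L_s = sin 6.90° × sin 350.0° = -0.02086, so δ = -1.195°.
cos h₀ = −tan(+2.2°) tan(-1.195°) = 0.0008, h₀ = 1.5700 rad.
Bracket: h₀ sin ϕ sin δ + cos ϕ cos δ sin h₀ = 1.5700×0.03839×-0.02086 + 0.99926×0.99978×1.00000 = -0.001257 + 0.999040 = 0.997783.
Q̄ = (S_0/π) × [bracket] = (1499/π) × 0.997783 = 476.09 W/m².
Daily total = Q̄ × 28.70 h × 3600 s/h = 476.09 × 28.70 × 3600 / 10⁶ = 49.19 MJ/m².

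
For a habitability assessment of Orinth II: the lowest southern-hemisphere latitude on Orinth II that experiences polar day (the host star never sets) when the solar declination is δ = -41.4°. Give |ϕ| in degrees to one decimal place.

|ϕ| = 48.6°

Polar day requires cos h₀ = −tan ϕ tan δ ≤ −1, i.e. tan ϕ tan δ ≥ 1.
The boundary is |tan ϕ| · |tan δ| = 1, so |ϕ| = 90° − |δ| = 90° − 41.4° = 48.6° in the southern hemisphere.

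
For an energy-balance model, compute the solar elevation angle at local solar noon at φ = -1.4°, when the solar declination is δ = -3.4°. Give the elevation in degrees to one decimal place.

At local noon the hour angle is zero, so the zenith angle equals |φ − δ| = |-1.4° − (-3.400°)| = 2.000°.
Elevation = 90° − 2.000° = 88.0°.

88.0°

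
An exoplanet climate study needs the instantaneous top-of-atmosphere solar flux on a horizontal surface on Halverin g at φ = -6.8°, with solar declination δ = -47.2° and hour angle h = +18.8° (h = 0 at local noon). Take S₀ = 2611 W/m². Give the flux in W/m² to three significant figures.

1.89e+03 W/m²

cos θ_z = sin φ sin δ + cos φ cos δ cos h = 0.086877 + 0.638668 = 0.725545.
Flux = S₀ · cos θ_z = 2611 × 0.725545 = 1894 W/m².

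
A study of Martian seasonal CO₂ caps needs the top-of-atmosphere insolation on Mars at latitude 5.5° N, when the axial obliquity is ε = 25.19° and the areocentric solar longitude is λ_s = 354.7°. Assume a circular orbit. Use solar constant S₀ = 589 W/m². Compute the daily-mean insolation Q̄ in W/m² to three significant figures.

Q̄ ≈ 185 W/m²

sin δ = sin 25.19° × sin 354.7° = -0.03931, so δ = -2.253°.
cos H₀ = −tan(+5.5°) tan(-2.253°) = 0.0038, H₀ = 1.5670 rad.
Bracket: H₀ sin φ sin δ + cos φ cos δ sin H₀ = 1.5670×0.09585×-0.03931 + 0.99540×0.99923×0.99999 = -0.005904 + 0.994624 = 0.988720.
Q̄ = (S₀/π) × [bracket] = (589/π) × 0.988720 = 185.4 W/m².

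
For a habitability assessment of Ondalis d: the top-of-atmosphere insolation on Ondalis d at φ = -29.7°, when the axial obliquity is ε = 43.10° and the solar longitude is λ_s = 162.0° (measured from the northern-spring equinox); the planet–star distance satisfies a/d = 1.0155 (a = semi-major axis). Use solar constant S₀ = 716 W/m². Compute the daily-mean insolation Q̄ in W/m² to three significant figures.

Solar declination: sin δ = sin ε · sin λ_s = sin 43.10° × sin 162.0° = 0.21114, so δ = +12.189°.
cos H₀ = −tan(-29.7°) tan(+12.189°) = 0.1232, H₀ = 1.4473 rad.
Bracket: H₀ sin φ sin δ + cos φ cos δ sin H₀ = 1.4473×-0.49546×0.21114 + 0.86863×0.97746×0.99238 = -0.151404 + 0.842581 = 0.691177.
Inverse-square distance factor (a/d)² = 1.0155² = 1.031240.
Q̄ = (S₀/π) × 1.031240 × [bracket] = (716/π) × 1.031240 × 0.691177 = 162.4 W/m².

Q̄ ≈ 162 W/m²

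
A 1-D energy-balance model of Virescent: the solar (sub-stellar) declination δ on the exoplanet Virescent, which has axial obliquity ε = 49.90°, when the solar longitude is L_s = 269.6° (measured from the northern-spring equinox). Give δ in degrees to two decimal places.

δ = -49.90°

sin δ = sin ε · sin L_s = sin 49.90° × sin 269.6° = -0.764903.
δ = arcsin(-0.764903) = -49.90°.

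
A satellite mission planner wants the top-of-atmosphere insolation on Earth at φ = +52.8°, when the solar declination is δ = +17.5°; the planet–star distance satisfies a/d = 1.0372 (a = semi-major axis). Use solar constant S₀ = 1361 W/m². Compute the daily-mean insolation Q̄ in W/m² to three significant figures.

Q̄ ≈ 468 W/m²

cos H₀ = −tan(+52.8°) tan(+17.500°) = -0.4154, H₀ = 1.9992 rad.
Bracket: H₀ sin φ sin δ + cos φ cos δ sin H₀ = 1.9992×0.79653×0.30071 + 0.60460×0.95372×0.90964 = 0.478857 + 0.524516 = 1.003373.
Inverse-square distance factor (a/d)² = 1.0372² = 1.075784.
Q̄ = (S₀/π) × 1.075784 × [bracket] = (1361/π) × 1.075784 × 1.003373 = 467.6 W/m².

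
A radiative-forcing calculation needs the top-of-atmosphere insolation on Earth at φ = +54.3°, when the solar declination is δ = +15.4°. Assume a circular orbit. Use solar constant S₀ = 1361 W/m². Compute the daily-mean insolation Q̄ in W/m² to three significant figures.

Q̄ ≈ 409 W/m²

cos H₀ = −tan(+54.3°) tan(+15.400°) = -0.3833, H₀ = 1.9642 rad.
Bracket: H₀ sin φ sin δ + cos φ cos δ sin H₀ = 1.9642×0.81208×0.26556 + 0.58354×0.96410×0.92361 = 0.423591 + 0.519615 = 0.943206.
Q̄ = (S₀/π) × [bracket] = (1361/π) × 0.943206 = 408.6 W/m².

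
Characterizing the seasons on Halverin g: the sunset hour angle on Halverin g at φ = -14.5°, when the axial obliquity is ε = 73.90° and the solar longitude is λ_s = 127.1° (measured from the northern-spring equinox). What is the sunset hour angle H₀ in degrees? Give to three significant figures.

H₀ = 72.0°

Solar declination: sin δ = sin ε · sin λ_s = sin 73.90° × sin 127.1° = 0.76630, so δ = +50.023°.
cos H₀ = −tan φ · tan δ = −tan(-14.5°) × tan(+50.023°) = 0.3085, so H₀ = 1.2572 rad = 72.03°.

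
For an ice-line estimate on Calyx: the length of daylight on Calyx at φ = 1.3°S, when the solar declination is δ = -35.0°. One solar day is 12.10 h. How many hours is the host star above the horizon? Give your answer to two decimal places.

6.11 h

cos H₀ = −tan φ · tan δ = −tan(-1.3°) × tan(-35.000°) = -0.0159, so H₀ = 1.5867 rad = 90.91°.
Daylight = 2H₀/(2π) × 12.10 h = (1.5867/π) × 12.10 = 6.11 h.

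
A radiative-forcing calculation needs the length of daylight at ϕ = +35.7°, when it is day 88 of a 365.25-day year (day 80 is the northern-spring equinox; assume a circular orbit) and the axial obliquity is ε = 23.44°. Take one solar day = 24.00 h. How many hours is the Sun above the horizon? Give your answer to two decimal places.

Solar longitude: L_s = 360° × (88 − 80)/365.25 = 7.885°.
sin δ = sin 23.44° × sin 7.885° = 0.05457, so δ = +3.128°.
cos h₀ = −tan ϕ · tan δ = −tan(+35.7°) × tan(+3.128°) = -0.0393, so h₀ = 1.6101 rad = 92.25°.
Daylight = 2h₀/(2π) × 24.00 h = (1.6101/π) × 24.00 = 12.30 h.

12.30 h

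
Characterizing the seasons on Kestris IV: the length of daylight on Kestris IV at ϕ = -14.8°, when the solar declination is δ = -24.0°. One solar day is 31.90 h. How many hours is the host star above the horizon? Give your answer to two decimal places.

cos h₀ = −tan ϕ · tan δ = −tan(-14.8°) × tan(-24.000°) = -0.1176, so h₀ = 1.6887 rad = 96.76°.
Daylight = 2h₀/(2π) × 31.90 h = (1.6887/π) × 31.90 = 17.15 h.

17.15 h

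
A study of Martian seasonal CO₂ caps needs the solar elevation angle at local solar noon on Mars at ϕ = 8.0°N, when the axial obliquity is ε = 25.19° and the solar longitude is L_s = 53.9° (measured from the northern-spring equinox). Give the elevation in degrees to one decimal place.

Solar declination: sin δ = sin ε · sin L_s = sin 25.19° × sin 53.9° = 0.34390, so δ = +20.115°.
At local noon the hour angle is zero, so the zenith angle equals |ϕ − δ| = |+8.0° − (+20.115°)| = 12.115°.
Elevation = 90° − 12.115° = 77.9°.

77.9°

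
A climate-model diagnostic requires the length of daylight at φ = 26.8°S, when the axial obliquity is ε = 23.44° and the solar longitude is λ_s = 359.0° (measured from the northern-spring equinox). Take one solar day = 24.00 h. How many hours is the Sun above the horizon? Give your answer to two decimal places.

Solar declination: sin δ = sin ε · sin λ_s = sin 23.44° × sin 359.0° = -0.00694, so δ = -0.398°.
cos H₀ = −tan φ · tan δ = −tan(-26.8°) × tan(-0.398°) = -0.0035, so H₀ = 1.5743 rad = 90.20°.
Daylight = 2H₀/(2π) × 24.00 h = (1.5743/π) × 24.00 = 12.03 h.

12.03 h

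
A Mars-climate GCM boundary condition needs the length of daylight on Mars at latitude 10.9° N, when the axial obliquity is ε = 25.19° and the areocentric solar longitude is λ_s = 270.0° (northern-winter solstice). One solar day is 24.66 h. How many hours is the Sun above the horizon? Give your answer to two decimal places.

11.62 h

sin δ = sin 25.19° × sin 270.0° = -0.42562, so δ = -25.190°.
cos H₀ = −tan φ · tan δ = −tan(+10.9°) × tan(-25.190°) = 0.0906, so H₀ = 1.4801 rad = 84.80°.
Daylight = 2H₀/(2π) × 24.66 h = (1.4801/π) × 24.66 = 11.62 h.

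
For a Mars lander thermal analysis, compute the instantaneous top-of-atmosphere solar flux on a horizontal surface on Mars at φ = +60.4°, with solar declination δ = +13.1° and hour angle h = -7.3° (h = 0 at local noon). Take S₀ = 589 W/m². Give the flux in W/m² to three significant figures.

cos θ_z = sin φ sin δ + cos φ cos δ cos h = 0.197072 + 0.477188 = 0.674260.
Flux = S₀ · cos θ_z = 589 × 0.674260 = 397.1 W/m².

397 W/m²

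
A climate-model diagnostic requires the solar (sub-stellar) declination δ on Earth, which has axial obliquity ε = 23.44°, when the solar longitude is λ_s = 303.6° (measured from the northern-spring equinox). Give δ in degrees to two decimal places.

sin δ = sin ε · sin λ_s = sin 23.44° × sin 303.6° = -0.331326.
δ = arcsin(-0.331326) = -19.35°.

δ = -19.35°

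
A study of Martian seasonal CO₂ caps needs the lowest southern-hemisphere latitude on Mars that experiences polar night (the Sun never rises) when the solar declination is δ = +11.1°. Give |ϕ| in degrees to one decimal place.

Polar night requires cos h₀ = −tan ϕ tan δ ≥ 1, i.e. tan ϕ tan δ ≤ −1.
The boundary is |tan ϕ| · |tan δ| = 1, so |ϕ| = 90° − |δ| = 90° − 11.1° = 78.9° in the southern hemisphere.

|ϕ| = 78.9°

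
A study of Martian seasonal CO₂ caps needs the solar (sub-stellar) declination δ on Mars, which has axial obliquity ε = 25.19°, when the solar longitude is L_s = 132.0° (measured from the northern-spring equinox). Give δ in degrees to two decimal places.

δ = +18.44°

sin δ = sin ε · sin L_s = sin 25.19° × sin 132.0° = 0.316298.
δ = arcsin(0.316298) = +18.44°.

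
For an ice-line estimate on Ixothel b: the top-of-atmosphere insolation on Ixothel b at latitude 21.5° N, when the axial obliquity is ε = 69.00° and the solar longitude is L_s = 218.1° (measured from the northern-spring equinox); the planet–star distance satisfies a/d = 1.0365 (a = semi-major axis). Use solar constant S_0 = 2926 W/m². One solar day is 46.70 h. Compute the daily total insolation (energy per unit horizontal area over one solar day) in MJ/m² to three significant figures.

Solar declination: sin δ = sin ε · sin L_s = sin 69.00° × sin 218.1° = -0.57605, so δ = -35.173°.
cos h₀ = −tan(+21.5°) tan(-35.173°) = 0.2776, h₀ = 1.2895 rad.
Bracket: h₀ sin ϕ sin δ + cos ϕ cos δ sin h₀ = 1.2895×0.36650×-0.57605 + 0.93042×0.81741×0.96070 = -0.272242 + 0.730646 = 0.458404.
Inverse-square distance factor (a/d)² = 1.0365² = 1.074332.
Q̄ = (S_0/π) × 1.074332 × [bracket] = (2926/π) × 1.074332 × 0.458404 = 458.68 W/m².
Daily total = Q̄ × 46.70 h × 3600 s/h = 458.68 × 46.70 × 3600 / 10⁶ = 77.11 MJ/m².

77.1 MJ/m²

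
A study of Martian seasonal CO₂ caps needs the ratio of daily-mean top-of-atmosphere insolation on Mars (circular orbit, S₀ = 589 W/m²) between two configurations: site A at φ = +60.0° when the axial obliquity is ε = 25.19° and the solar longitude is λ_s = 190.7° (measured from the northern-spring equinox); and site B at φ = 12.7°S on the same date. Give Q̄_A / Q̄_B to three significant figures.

Q̄_A / Q̄_B ≈ 0.396

— Configuration A (φ=+60.0°):
Solar declination: sin δ = sin ε · sin λ_s = sin 25.19° × sin 190.7° = -0.07902, so δ = -4.532°.
cos H₀ = −tan(+60.0°) tan(-4.532°) = 0.1373, H₀ = 1.4331 rad.
Bracket: H₀ sin φ sin δ + cos φ cos δ sin H₀ = 1.4331×0.86603×-0.07902 + 0.50000×0.99687×0.99053 = -0.098072 + 0.493715 = 0.395643.
Q̄ = (S₀/π) × [bracket] = (589/π) × 0.395643 = 74.177 W/m².
— Configuration B (φ=-12.7°):
cos H₀ = −tan(-12.7°) tan(-4.532°) = -0.0179, H₀ = 1.5887 rad.
Bracket: H₀ sin φ sin δ + cos φ cos δ sin H₀ = 1.5887×-0.21985×-0.07902 + 0.97553×0.99687×0.99984 = 0.027600 + 0.972321 = 0.999921.
Q̄ = (S₀/π) × [bracket] = (589/π) × 0.999921 = 187.47 W/m².
Ratio Q̄_A / Q̄_B = 74.177 / 187.47 = 0.3957.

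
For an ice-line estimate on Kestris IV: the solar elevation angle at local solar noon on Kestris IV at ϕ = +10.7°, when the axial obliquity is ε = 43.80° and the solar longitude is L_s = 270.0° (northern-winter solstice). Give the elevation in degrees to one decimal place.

Solar declination: sin δ = sin ε · sin L_s = sin 43.80° × sin 270.0° = -0.69214, so δ = -43.800°.
At local noon the hour angle is zero, so the zenith angle equals |ϕ − δ| = |+10.7° − (-43.800°)| = 54.500°.
Elevation = 90° − 54.500° = 35.5°.

35.5°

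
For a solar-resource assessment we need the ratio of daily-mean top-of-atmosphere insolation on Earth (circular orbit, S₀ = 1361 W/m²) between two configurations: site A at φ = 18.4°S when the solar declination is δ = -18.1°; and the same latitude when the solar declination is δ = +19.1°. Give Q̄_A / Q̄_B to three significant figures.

Q̄_A / Q̄_B ≈ 1.43

— Configuration A (φ=-18.4°):
cos H₀ = −tan(-18.4°) tan(-18.100°) = -0.1087, H₀ = 1.6797 rad.
Bracket: H₀ sin φ sin δ + cos φ cos δ sin H₀ = 1.6797×-0.31565×-0.31068 + 0.94888×0.95052×0.99407 = 0.164722 + 0.896581 = 1.061303.
Q̄ = (S₀/π) × [bracket] = (1361/π) × 1.061303 = 459.78 W/m².
— Configuration B (φ=-18.4°):
cos H₀ = −tan(-18.4°) tan(+19.100°) = 0.1152, H₀ = 1.4553 rad.
Bracket: H₀ sin φ sin δ + cos φ cos δ sin H₀ = 1.4553×-0.31565×0.32722 + 0.94888×0.94495×0.99334 = -0.150314 + 0.890673 = 0.740359.
Q̄ = (S₀/π) × [bracket] = (1361/π) × 0.740359 = 320.74 W/m².
Ratio Q̄_A / Q̄_B = 459.78 / 320.74 = 1.433.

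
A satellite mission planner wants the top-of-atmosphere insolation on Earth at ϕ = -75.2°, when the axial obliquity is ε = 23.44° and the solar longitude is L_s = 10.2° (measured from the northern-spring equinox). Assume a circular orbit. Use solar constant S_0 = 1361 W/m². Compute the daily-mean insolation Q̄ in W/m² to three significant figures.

Solar declination: sin δ = sin ε · sin L_s = sin 23.44° × sin 10.2° = 0.07044, so δ = +4.039°.
cos h₀ = −tan(-75.2°) tan(+4.039°) = 0.2673, h₀ = 1.3002 rad.
Bracket: h₀ sin ϕ sin δ + cos ϕ cos δ sin h₀ = 1.3002×-0.96682×0.07044 + 0.25545×0.99752×0.96362 = -0.088547 + 0.245546 = 0.156999.
Q̄ = (S_0/π) × [bracket] = (1361/π) × 0.156999 = 68.02 W/m².

Q̄ ≈ 68.0 W/m²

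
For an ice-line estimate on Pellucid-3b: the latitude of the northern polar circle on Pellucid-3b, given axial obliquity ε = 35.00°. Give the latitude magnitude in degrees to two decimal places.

The polar circle is the lowest latitude that experiences at least one full rotation of continuous daylight at the northern-summer solstice; it lies at |φ| = 90° − ε = 90° − 35.00° = 55.00°.

55.00°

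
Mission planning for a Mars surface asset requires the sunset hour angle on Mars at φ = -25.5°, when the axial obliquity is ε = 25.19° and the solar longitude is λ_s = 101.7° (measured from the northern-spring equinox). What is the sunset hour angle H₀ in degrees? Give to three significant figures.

H₀ = 77.4°

Solar declination: sin δ = sin ε · sin λ_s = sin 25.19° × sin 101.7° = 0.41678, so δ = +24.631°.
cos H₀ = −tan φ · tan δ = −tan(-25.5°) × tan(+24.631°) = 0.2187, so H₀ = 1.3503 rad = 77.37°.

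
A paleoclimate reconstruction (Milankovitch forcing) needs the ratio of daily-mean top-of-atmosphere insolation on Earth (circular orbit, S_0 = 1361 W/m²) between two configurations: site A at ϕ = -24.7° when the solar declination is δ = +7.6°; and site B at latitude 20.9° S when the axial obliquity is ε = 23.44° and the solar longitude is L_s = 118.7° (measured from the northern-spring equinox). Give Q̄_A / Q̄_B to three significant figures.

Q̄_A / Q̄_B ≈ 1.18

— Configuration A (ϕ=-24.7°):
cos h₀ = −tan(-24.7°) tan(+7.600°) = 0.0614, h₀ = 1.5094 rad.
Bracket: h₀ sin ϕ sin δ + cos ϕ cos δ sin h₀ = 1.5094×-0.41787×0.13226 + 0.90851×0.99122×0.99812 = -0.083421 + 0.898840 = 0.815419.
Q̄ = (S_0/π) × [bracket] = (1361/π) × 0.815419 = 353.26 W/m².
— Configuration B (ϕ=-20.9°):
Solar declination: sin δ = sin ε · sin L_s = sin 23.44° × sin 118.7° = 0.34892, so δ = +20.421°.
cos h₀ = −tan(-20.9°) tan(+20.421°) = 0.1422, h₀ = 1.4281 rad.
Bracket: h₀ sin ϕ sin δ + cos ϕ cos δ sin h₀ = 1.4281×-0.35674×0.34892 + 0.93420×0.93715×0.98984 = -0.177761 + 0.866591 = 0.688830.
Q̄ = (S_0/π) × [bracket] = (1361/π) × 0.688830 = 298.41 W/m².
Ratio Q̄_A / Q̄_B = 353.26 / 298.41 = 1.184.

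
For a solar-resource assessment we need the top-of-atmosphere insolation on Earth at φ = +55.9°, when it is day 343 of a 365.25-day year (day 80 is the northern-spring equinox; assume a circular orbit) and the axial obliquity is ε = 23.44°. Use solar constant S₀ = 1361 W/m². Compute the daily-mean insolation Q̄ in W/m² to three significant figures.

Solar longitude: λ_s = 360° × (343 − 80)/365.25 = 259.220°.
sin δ = sin 23.44° × sin 259.220° = -0.39077, so δ = -23.002°.
cos H₀ = −tan(+55.9°) tan(-23.002°) = 0.6270, H₀ = 0.8931 rad.
Bracket: H₀ sin φ sin δ + cos φ cos δ sin H₀ = 0.8931×0.82806×-0.39077 + 0.56064×0.92049×0.77901 = -0.288990 + 0.402019 = 0.113029.
Q̄ = (S₀/π) × [bracket] = (1361/π) × 0.113029 = 48.97 W/m².

Q̄ ≈ 49.0 W/m²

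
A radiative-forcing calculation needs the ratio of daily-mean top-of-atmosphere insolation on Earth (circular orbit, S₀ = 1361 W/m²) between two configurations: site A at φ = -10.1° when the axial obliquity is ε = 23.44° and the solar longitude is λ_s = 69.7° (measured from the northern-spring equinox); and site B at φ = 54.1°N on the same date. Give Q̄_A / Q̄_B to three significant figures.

Q̄_A / Q̄_B ≈ 0.736

— Configuration A (φ=-10.1°):
Solar declination: sin δ = sin ε · sin λ_s = sin 23.44° × sin 69.7° = 0.37308, so δ = +21.906°.
cos H₀ = −tan(-10.1°) tan(+21.906°) = 0.0716, H₀ = 1.4991 rad.
Bracket: H₀ sin φ sin δ + cos φ cos δ sin H₀ = 1.4991×-0.17537×0.37308 + 0.98450×0.92780×0.99743 = -0.098082 + 0.911072 = 0.812990.
Q̄ = (S₀/π) × [bracket] = (1361/π) × 0.812990 = 352.20 W/m².
— Configuration B (φ=+54.1°):
cos H₀ = −tan(+54.1°) tan(+21.906°) = -0.5555, H₀ = 2.1598 rad.
Bracket: H₀ sin φ sin δ + cos φ cos δ sin H₀ = 2.1598×0.81004×0.37308 + 0.58637×0.92780×0.83152 = 0.652713 + 0.452375 = 1.105088.
Q̄ = (S₀/π) × [bracket] = (1361/π) × 1.105088 = 478.75 W/m².
Ratio Q̄_A / Q̄_B = 352.20 / 478.75 = 0.7357.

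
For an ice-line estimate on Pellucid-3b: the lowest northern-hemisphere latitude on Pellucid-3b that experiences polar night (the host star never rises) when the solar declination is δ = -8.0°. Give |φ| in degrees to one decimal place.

|φ| = 82.0°

Polar night requires cos H₀ = −tan φ tan δ ≥ 1, i.e. tan φ tan δ ≤ −1.
The boundary is |tan φ| · |tan δ| = 1, so |φ| = 90° − |δ| = 90° − 8.0° = 82.0° in the northern hemisphere.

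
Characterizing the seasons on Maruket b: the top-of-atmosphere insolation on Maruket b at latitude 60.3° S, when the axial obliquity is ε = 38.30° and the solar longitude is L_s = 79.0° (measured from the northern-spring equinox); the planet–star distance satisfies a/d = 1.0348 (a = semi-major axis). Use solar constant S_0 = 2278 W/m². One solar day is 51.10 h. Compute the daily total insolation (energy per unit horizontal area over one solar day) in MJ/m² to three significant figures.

0.00 MJ/m²

Solar declination: sin δ = sin ε · sin L_s = sin 38.30° × sin 79.0° = 0.60839, so δ = +37.473°.
cos h₀ = −tan(-60.3°) tan(+37.473°) = 1.3440 ≥ 1 ⇒ polar night, h₀ = 0 and Q̄ = 0.
Inverse-square distance factor (a/d)² = 1.0348² = 1.070811.
Daily total = Q̄ × 51.10 h × 3600 s/h = 0.00 MJ/m².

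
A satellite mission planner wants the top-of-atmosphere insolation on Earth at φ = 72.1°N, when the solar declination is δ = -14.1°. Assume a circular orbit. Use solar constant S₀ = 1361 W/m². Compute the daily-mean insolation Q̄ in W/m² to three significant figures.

cos H₀ = −tan(+72.1°) tan(-14.100°) = 0.7777, H₀ = 0.6798 rad.
Bracket: H₀ sin φ sin δ + cos φ cos δ sin H₀ = 0.6798×0.95159×-0.24362 + 0.30736×0.96987×0.62866 = -0.157596 + 0.187403 = 0.029807.
Q̄ = (S₀/π) × [bracket] = (1361/π) × 0.029807 = 12.91 W/m².

Q̄ ≈ 12.9 W/m²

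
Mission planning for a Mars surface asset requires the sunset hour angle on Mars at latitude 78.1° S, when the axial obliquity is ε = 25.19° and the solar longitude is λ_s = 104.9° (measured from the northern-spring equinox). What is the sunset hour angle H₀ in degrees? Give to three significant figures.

H₀ = 0.00°

Solar declination: sin δ = sin ε · sin λ_s = sin 25.19° × sin 104.9° = 0.41131, so δ = +24.287°.
cos H₀ = −tan φ · tan δ = 2.1413 ≥ 1, so the Sun never rises (polar night) and H₀ = 0.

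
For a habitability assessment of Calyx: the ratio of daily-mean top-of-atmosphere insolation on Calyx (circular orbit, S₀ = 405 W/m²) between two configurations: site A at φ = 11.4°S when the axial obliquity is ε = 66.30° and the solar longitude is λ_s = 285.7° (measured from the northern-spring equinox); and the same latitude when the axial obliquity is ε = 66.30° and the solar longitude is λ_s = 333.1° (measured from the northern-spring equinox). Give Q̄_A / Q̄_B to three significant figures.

Q̄_A / Q̄_B ≈ 0.751

— Configuration A (φ=-11.4°):
Solar declination: sin δ = sin ε · sin λ_s = sin 66.30° × sin 285.7° = -0.88150, so δ = -61.824°.
cos H₀ = −tan(-11.4°) tan(-61.824°) = -0.3764, H₀ = 1.9567 rad.
Bracket: H₀ sin φ sin δ + cos φ cos δ sin H₀ = 1.9567×-0.19766×-0.88150 + 0.98027×0.47218×0.92645 = 0.340930 + 0.428820 = 0.769750.
Q̄ = (S₀/π) × [bracket] = (405/π) × 0.769750 = 99.233 W/m².
— Configuration B (φ=-11.4°):
Solar declination: sin δ = sin ε · sin λ_s = sin 66.30° × sin 333.1° = -0.41428, so δ = -24.474°.
cos H₀ = −tan(-11.4°) tan(-24.474°) = -0.0918, H₀ = 1.6627 rad.
Bracket: H₀ sin φ sin δ + cos φ cos δ sin H₀ = 1.6627×-0.19766×-0.41428 + 0.98027×0.91015×0.99578 = 0.136153 + 0.888428 = 1.024581.
Q̄ = (S₀/π) × [bracket] = (405/π) × 1.024581 = 132.08 W/m².
Ratio Q̄_A / Q̄_B = 99.233 / 132.08 = 0.7513.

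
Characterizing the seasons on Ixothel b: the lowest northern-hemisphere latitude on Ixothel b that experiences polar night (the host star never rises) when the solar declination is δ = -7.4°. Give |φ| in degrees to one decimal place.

|φ| = 82.6°

Polar night requires cos H₀ = −tan φ tan δ ≥ 1, i.e. tan φ tan δ ≤ −1.
The boundary is |tan φ| · |tan δ| = 1, so |φ| = 90° − |δ| = 90° − 7.4° = 82.6° in the northern hemisphere.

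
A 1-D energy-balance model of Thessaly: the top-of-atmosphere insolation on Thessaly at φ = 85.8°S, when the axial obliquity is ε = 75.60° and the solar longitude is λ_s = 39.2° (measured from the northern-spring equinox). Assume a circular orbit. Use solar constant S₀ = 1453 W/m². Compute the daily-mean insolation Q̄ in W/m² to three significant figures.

Q̄ ≈ 0.00 W/m²

Solar declination: sin δ = sin ε · sin λ_s = sin 75.60° × sin 39.2° = 0.61217, so δ = +37.747°.
cos H₀ = −tan(-85.8°) tan(+37.747°) = 10.5425 ≥ 1 ⇒ polar night, H₀ = 0 and Q̄ = 0.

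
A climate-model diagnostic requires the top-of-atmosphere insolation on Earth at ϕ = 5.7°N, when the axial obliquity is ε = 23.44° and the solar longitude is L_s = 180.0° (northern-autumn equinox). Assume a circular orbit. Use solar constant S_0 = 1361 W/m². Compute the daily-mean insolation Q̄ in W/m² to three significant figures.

Q̄ ≈ 431 W/m²

Solar declination: sin δ = sin ε · sin L_s = sin 23.44° × sin 180.0° = 0.00000, so δ = +0.000°.
cos h₀ = −tan(+5.7°) tan(+0.000°) = -0.0000, h₀ = 1.5708 rad.
Bracket: h₀ sin ϕ sin δ + cos ϕ cos δ sin h₀ = 1.5708×0.09932×0.00000 + 0.99506×1.00000×1.00000 = 0.000000 + 0.995060 = 0.995060.
Q̄ = (S_0/π) × [bracket] = (1361/π) × 0.995060 = 431.1 W/m².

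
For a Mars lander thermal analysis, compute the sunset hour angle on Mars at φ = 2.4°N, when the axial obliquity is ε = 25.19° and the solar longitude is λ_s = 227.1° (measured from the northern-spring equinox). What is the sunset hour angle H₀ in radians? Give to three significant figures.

H₀ = 1.56 rad

Solar declination: sin δ = sin ε · sin λ_s = sin 25.19° × sin 227.1° = -0.31179, so δ = -18.167°.
cos H₀ = −tan φ · tan δ = −tan(+2.4°) × tan(-18.167°) = 0.0138, so H₀ = 1.5570 rad = 89.21°.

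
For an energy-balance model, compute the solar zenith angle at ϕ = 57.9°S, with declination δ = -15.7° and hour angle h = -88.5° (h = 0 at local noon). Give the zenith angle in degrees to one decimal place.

θ_z = 76.0°

cos θ_z = sin ϕ sin δ + cos ϕ cos δ cos h = 0.229232 + 0.013391 = 0.242623.
θ_z = arccos(0.242623) = 76.0°.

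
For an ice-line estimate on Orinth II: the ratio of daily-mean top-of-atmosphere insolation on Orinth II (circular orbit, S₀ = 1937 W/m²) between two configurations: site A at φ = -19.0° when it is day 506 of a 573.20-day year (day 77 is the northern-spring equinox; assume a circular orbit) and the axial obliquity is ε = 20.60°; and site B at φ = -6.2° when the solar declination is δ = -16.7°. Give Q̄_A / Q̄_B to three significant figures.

— Configuration A (φ=-19.0°):
Solar longitude: λ_s = 360° × (506 − 77)/573.20 = 269.435°.
sin δ = sin 20.60° × sin 269.435° = -0.35182, so δ = -20.599°.
cos H₀ = −tan(-19.0°) tan(-20.599°) = -0.1294, H₀ = 1.7006 rad.
Bracket: H₀ sin φ sin δ + cos φ cos δ sin H₀ = 1.7006×-0.32557×-0.35182 + 0.94552×0.93607×0.99159 = 0.194790 + 0.877629 = 1.072419.
Q̄ = (S₀/π) × [bracket] = (1937/π) × 1.072419 = 661.22 W/m².
— Configuration B (φ=-6.2°):
cos H₀ = −tan(-6.2°) tan(-16.700°) = -0.0326, H₀ = 1.6034 rad.
Bracket: H₀ sin φ sin δ + cos φ cos δ sin H₀ = 1.6034×-0.10800×-0.28736 + 0.99415×0.95782×0.99947 = 0.049761 + 0.951712 = 1.001473.
Q̄ = (S₀/π) × [bracket] = (1937/π) × 1.001473 = 617.47 W/m².
Ratio Q̄_A / Q̄_B = 661.22 / 617.47 = 1.071.

Q̄_A / Q̄_B ≈ 1.07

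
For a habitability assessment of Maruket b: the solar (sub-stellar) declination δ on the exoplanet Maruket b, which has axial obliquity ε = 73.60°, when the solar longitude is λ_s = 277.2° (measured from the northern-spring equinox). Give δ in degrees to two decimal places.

δ = -72.13°

sin δ = sin ε · sin λ_s = sin 73.60° × sin 277.2° = -0.951749.
δ = arcsin(-0.951749) = -72.13°.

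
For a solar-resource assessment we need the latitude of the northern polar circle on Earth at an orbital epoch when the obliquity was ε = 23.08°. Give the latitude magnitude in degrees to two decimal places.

The polar circle is the lowest latitude that experiences at least one full rotation of continuous daylight at the northern-summer solstice; it lies at |ϕ| = 90° − ε = 90° − 23.08° = 66.92°.

66.92°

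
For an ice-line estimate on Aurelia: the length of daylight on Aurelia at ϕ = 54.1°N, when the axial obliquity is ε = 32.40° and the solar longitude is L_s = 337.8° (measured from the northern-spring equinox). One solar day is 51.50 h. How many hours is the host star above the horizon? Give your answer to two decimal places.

Solar declination: sin δ = sin ε · sin L_s = sin 32.40° × sin 337.8° = -0.20246, so δ = -11.681°.
cos h₀ = −tan ϕ · tan δ = −tan(+54.1°) × tan(-11.681°) = 0.2856, so h₀ = 1.2812 rad = 73.41°.
Daylight = 2h₀/(2π) × 51.50 h = (1.2812/π) × 51.50 = 21.00 h.

21.00 h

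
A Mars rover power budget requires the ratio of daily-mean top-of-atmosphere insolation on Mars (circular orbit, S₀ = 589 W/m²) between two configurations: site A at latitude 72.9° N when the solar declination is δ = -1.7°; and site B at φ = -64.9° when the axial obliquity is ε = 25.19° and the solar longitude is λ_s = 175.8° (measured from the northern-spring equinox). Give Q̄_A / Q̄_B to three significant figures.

— Configuration A (φ=+72.9°):
cos H₀ = −tan(+72.9°) tan(-1.700°) = 0.0965, H₀ = 1.4742 rad.
Bracket: H₀ sin φ sin δ + cos φ cos δ sin H₀ = 1.4742×0.95579×-0.02967 + 0.29404×0.99956×0.99534 = -0.041806 + 0.292541 = 0.250735.
Q̄ = (S₀/π) × [bracket] = (589/π) × 0.250735 = 47.009 W/m².
— Configuration B (φ=-64.9°):
Solar declination: sin δ = sin ε · sin λ_s = sin 25.19° × sin 175.8° = 0.03117, so δ = +1.786°.
cos H₀ = −tan(-64.9°) tan(+1.786°) = 0.0666, H₀ = 1.5042 rad.
Bracket: H₀ sin φ sin δ + cos φ cos δ sin H₀ = 1.5042×-0.90557×0.03117 + 0.42420×0.99951×0.99778 = -0.042458 + 0.423051 = 0.380593.
Q̄ = (S₀/π) × [bracket] = (589/π) × 0.380593 = 71.355 W/m².
Ratio Q̄_A / Q̄_B = 47.009 / 71.355 = 0.6588.

Q̄_A / Q̄_B ≈ 0.659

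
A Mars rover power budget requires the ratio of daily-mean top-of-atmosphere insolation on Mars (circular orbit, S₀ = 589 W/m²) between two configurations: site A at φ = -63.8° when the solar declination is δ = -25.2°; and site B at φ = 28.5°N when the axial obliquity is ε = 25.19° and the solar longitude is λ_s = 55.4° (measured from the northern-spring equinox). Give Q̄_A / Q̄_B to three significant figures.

— Configuration A (φ=-63.8°):
cos H₀ = −tan(-63.8°) tan(-25.200°) = -0.9563, H₀ = 2.8449 rad.
Bracket: H₀ sin φ sin δ + cos φ cos δ sin H₀ = 2.8449×-0.89726×-0.42578 + 0.44151×0.90483×0.29235 = 1.086852 + 0.116791 = 1.203643.
Q̄ = (S₀/π) × [bracket] = (589/π) × 1.203643 = 225.66 W/m².
— Configuration B (φ=+28.5°):
Solar declination: sin δ = sin ε · sin λ_s = sin 25.19° × sin 55.4° = 0.35034, so δ = +20.508°.
cos H₀ = −tan(+28.5°) tan(+20.508°) = -0.2031, H₀ = 1.7753 rad.
Bracket: H₀ sin φ sin δ + cos φ cos δ sin H₀ = 1.7753×0.47716×0.35034 + 0.87882×0.93662×0.97916 = 0.296774 + 0.805967 = 1.102741.
Q̄ = (S₀/π) × [bracket] = (589/π) × 1.102741 = 206.75 W/m².
Ratio Q̄_A / Q̄_B = 225.66 / 206.75 = 1.091.

Q̄_A / Q̄_B ≈ 1.09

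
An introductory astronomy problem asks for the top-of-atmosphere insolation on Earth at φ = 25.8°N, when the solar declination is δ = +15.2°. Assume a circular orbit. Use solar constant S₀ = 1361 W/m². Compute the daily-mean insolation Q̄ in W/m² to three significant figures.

cos H₀ = −tan(+25.8°) tan(+15.200°) = -0.1313, H₀ = 1.7025 rad.
Bracket: H₀ sin φ sin δ + cos φ cos δ sin H₀ = 1.7025×0.43523×0.26219 + 0.90032×0.96502×0.99134 = 0.194277 + 0.861303 = 1.055580.
Q̄ = (S₀/π) × [bracket] = (1361/π) × 1.055580 = 457.3 W/m².

Q̄ ≈ 457 W/m²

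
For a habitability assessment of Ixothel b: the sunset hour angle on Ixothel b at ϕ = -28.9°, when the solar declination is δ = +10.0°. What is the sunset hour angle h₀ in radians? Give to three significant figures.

h₀ = 1.47 rad

cos h₀ = −tan ϕ · tan δ = −tan(-28.9°) × tan(+10.000°) = 0.0973, so h₀ = 1.4733 rad = 84.41°.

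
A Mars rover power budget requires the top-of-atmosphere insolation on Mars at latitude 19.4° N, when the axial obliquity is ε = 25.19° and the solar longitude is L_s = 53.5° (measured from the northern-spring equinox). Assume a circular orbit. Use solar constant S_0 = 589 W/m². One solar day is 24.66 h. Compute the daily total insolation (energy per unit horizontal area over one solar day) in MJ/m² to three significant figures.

Solar declination: sin δ = sin ε · sin L_s = sin 25.19° × sin 53.5° = 0.34214, so δ = +20.007°.
cos h₀ = −tan(+19.4°) tan(+20.007°) = -0.1282, h₀ = 1.6994 rad.
Bracket: h₀ sin ϕ sin δ + cos ϕ cos δ sin h₀ = 1.6994×0.33216×0.34214 + 0.94322×0.93965×0.99175 = 0.193129 + 0.878985 = 1.072114.
Q̄ = (S_0/π) × [bracket] = (589/π) × 1.072114 = 201.00 W/m².
Daily total = Q̄ × 24.66 h × 3600 s/h = 201.00 × 24.66 × 3600 / 10⁶ = 17.84 MJ/m².

17.8 MJ/m²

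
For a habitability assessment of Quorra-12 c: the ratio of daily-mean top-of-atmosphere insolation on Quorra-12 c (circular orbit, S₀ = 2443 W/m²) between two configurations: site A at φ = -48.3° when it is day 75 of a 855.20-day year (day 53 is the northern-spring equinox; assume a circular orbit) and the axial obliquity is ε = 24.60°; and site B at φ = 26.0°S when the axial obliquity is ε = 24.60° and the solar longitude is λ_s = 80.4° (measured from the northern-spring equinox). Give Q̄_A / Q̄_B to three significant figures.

Q̄_A / Q̄_B ≈ 1.05

— Configuration A (φ=-48.3°):
Solar longitude: λ_s = 360° × (75 − 53)/855.20 = 9.261°.
sin δ = sin 24.60° × sin 9.261° = 0.06699, so δ = +3.841°.
cos H₀ = −tan(-48.3°) tan(+3.841°) = 0.0754, H₀ = 1.4954 rad.
Bracket: H₀ sin φ sin δ + cos φ cos δ sin H₀ = 1.4954×-0.74664×0.06699 + 0.66523×0.99775×0.99716 = -0.074796 + 0.661848 = 0.587052.
Q̄ = (S₀/π) × [bracket] = (2443/π) × 0.587052 = 456.51 W/m².
— Configuration B (φ=-26.0°):
Solar declination: sin δ = sin ε · sin λ_s = sin 24.60° × sin 80.4° = 0.41045, so δ = +24.233°.
cos H₀ = −tan(-26.0°) tan(+24.233°) = 0.2195, H₀ = 1.3495 rad.
Bracket: H₀ sin φ sin δ + cos φ cos δ sin H₀ = 1.3495×-0.43837×0.41045 + 0.89879×0.91188×0.97560 = -0.242814 + 0.799591 = 0.556777.
Q̄ = (S₀/π) × [bracket] = (2443/π) × 0.556777 = 432.97 W/m².
Ratio Q̄_A / Q̄_B = 456.51 / 432.97 = 1.054.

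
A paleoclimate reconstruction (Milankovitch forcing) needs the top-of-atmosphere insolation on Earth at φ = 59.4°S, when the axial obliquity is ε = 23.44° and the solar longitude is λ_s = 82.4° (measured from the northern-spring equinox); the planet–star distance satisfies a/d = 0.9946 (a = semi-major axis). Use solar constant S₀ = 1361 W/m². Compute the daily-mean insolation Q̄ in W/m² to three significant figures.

Solar declination: sin δ = sin ε · sin λ_s = sin 23.44° × sin 82.4° = 0.39429, so δ = +23.222°.
cos H₀ = −tan(-59.4°) tan(+23.222°) = 0.7255, H₀ = 0.7590 rad.
Bracket: H₀ sin φ sin δ + cos φ cos δ sin H₀ = 0.7590×-0.86074×0.39429 + 0.50904×0.91898×0.68823 = -0.257590 + 0.321952 = 0.064362.
Inverse-square distance factor (a/d)² = 0.9946² = 0.989229.
Q̄ = (S₀/π) × 0.989229 × [bracket] = (1361/π) × 0.989229 × 0.064362 = 27.58 W/m².

Q̄ ≈ 27.6 W/m²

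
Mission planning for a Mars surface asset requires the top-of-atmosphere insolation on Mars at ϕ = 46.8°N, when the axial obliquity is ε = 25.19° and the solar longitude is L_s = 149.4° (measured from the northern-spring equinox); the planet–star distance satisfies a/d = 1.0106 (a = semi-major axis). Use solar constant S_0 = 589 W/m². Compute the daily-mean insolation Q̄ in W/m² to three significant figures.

Solar declination: sin δ = sin ε · sin L_s = sin 25.19° × sin 149.4° = 0.21666, so δ = +12.513°.
cos h₀ = −tan(+46.8°) tan(+12.513°) = -0.2363, h₀ = 1.8094 rad.
Bracket: h₀ sin ϕ sin δ + cos ϕ cos δ sin h₀ = 1.8094×0.72897×0.21666 + 0.68455×0.97625×0.97167 = 0.285774 + 0.649359 = 0.935133.
Inverse-square distance factor (a/d)² = 1.0106² = 1.021312.
Q̄ = (S_0/π) × 1.021312 × [bracket] = (589/π) × 1.021312 × 0.935133 = 179.1 W/m².

Q̄ ≈ 179 W/m²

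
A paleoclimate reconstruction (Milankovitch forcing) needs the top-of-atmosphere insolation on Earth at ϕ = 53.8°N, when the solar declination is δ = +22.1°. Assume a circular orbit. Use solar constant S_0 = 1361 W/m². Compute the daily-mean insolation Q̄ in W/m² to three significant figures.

cos h₀ = −tan(+53.8°) tan(+22.100°) = -0.5548, h₀ = 2.1589 rad.
Bracket: h₀ sin ϕ sin δ + cos ϕ cos δ sin h₀ = 2.1589×0.80696×0.37622 + 0.59061×0.92653×0.83198 = 0.655430 + 0.455274 = 1.110704.
Q̄ = (S_0/π) × [bracket] = (1361/π) × 1.110704 = 481.2 W/m².

Q̄ ≈ 481 W/m²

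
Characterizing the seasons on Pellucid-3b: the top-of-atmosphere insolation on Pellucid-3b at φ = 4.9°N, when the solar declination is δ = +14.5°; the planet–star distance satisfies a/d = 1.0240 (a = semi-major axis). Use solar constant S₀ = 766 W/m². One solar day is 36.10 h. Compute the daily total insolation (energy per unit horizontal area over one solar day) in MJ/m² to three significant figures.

cos H₀ = −tan(+4.9°) tan(+14.500°) = -0.0222, H₀ = 1.5930 rad.
Bracket: H₀ sin φ sin δ + cos φ cos δ sin H₀ = 1.5930×0.08542×0.25038 + 0.99635×0.96815×0.99975 = 0.034070 + 0.964375 = 0.998445.
Inverse-square distance factor (a/d)² = 1.0240² = 1.048576.
Q̄ = (S₀/π) × 1.048576 × [bracket] = (766/π) × 1.048576 × 0.998445 = 255.27 W/m².
Daily total = Q̄ × 36.10 h × 3600 s/h = 255.27 × 36.10 × 3600 / 10⁶ = 33.17 MJ/m².

33.2 MJ/m²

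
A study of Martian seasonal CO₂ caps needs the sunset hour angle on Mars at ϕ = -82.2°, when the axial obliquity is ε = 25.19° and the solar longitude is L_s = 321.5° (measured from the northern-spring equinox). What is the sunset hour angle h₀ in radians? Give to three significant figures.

h₀ = 3.14 rad

Solar declination: sin δ = sin ε · sin L_s = sin 25.19° × sin 321.5° = -0.26496, so δ = -15.364°.
Sunrise equation: cos h₀ = −tan ϕ · tan δ = -2.0059 ≤ −1, so the Sun never sets (polar day) and h₀ = π.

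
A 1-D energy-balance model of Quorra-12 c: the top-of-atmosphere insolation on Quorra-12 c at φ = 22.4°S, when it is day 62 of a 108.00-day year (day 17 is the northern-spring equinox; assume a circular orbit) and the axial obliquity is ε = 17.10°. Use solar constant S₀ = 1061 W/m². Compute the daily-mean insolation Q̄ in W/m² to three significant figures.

Q̄ ≈ 280 W/m²

Solar longitude: λ_s = 360° × (62 − 17)/108.00 = 150.000°.
sin δ = sin 17.10° × sin 150.000° = 0.14702, so δ = +8.454°.
cos H₀ = −tan(-22.4°) tan(+8.454°) = 0.0613, H₀ = 1.5095 rad.
Bracket: H₀ sin φ sin δ + cos φ cos δ sin H₀ = 1.5095×-0.38107×0.14702 + 0.92455×0.98913×0.99812 = -0.084570 + 0.912781 = 0.828211.
Q̄ = (S₀/π) × [bracket] = (1061/π) × 0.828211 = 279.7 W/m².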